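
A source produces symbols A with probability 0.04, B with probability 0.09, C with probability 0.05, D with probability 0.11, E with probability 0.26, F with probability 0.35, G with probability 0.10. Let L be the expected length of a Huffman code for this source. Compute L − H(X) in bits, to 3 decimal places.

0.048 bits

Entropy H = −Σ p log₂ p ≈ 2.4324 bits.
Huffman merges: 1/25+1/20→9/100; 9/100+9/100→9/50; 1/10+11/100→21/100; 9/50+21/100→39/100; 13/50+7/20→61/100; 39/100+61/100→1. L = 62/25 ≈ 2.4800.
L − H = 2.4800 − 2.4324 = 0.048 bits.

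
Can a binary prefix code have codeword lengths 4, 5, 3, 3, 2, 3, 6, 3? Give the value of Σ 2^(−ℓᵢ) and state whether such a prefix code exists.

With common denominator 2^6 = 64: Σ 2^(−ℓᵢ) = 4/64 + 2/64 + 8/64 + 8/64 + 16/64 + 8/64 + 1/64 + 8/64 = 55/64 = 0.859375.
Kraft's inequality requires Σ ≤ 1; here Σ = 0.859375 ≤ 1, so such a prefix code exists.

0.859375; yes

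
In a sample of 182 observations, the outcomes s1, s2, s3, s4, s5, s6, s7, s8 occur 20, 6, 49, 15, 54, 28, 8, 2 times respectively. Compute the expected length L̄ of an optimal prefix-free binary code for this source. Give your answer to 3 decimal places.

2.566 bits/symbol

Probabilities are the counts divided by 182.
Repeatedly combine the two least-probable nodes; the expected code length is the sum of the merged weights.
merge 1/91 + 3/91 → 4/91
merge 4/91 + 4/91 → 8/91
merge 15/182 + 8/91 → 31/182
merge 10/91 + 2/13 → 24/91
merge 31/182 + 24/91 → 79/182
merge 7/26 + 27/91 → 103/182
merge 79/182 + 103/182 → 1
L = 4/91 + 8/91 + 31/182 + 24/91 + 79/182 + 103/182 + 1 = 467/182 ≈ 2.566 bits/symbol.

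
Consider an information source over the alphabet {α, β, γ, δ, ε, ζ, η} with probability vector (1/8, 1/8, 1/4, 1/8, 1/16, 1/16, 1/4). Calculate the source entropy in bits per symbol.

Each probability is a power of 1/2, so log₂(1/p) is an integer.
H = Σ p·log₂(1/p) = 1/8·3 + 1/8·3 + 1/4·2 + 1/8·3 + 1/16·4 + 1/16·4 + 1/4·2 = 2.625 bits.

2.625 bits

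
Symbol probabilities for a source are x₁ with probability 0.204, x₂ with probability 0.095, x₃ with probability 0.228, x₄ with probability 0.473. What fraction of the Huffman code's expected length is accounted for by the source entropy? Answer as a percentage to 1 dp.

Entropy H = −Σ p log₂ p ≈ 1.7876 bits.
Huffman merges: 19/200+51/250→299/1000; 57/250+299/1000→527/1000; 473/1000+527/1000→1. L = 913/500 ≈ 1.8260.
Efficiency = H/L = 1.7876/1.8260 = 97.9%.

97.9%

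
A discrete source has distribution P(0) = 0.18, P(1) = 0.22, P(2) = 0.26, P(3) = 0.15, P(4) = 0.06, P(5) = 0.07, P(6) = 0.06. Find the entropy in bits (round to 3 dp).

H = −Σ pᵢ log₂ pᵢ.
−0.18·log₂(0.18) = 0.4453
−0.22·log₂(0.22) = 0.4806
−0.26·log₂(0.26) = 0.5053
−0.15·log₂(0.15) = 0.4105
−0.06·log₂(0.06) = 0.2435
−0.07·log₂(0.07) = 0.2686
−0.06·log₂(0.06) = 0.2435
Sum ≈ 2.5973 → 2.597 bits.

2.597 bits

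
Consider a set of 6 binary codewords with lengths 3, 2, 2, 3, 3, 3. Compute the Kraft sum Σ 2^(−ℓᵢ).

With common denominator 2^3 = 8: Σ 2^(−ℓᵢ) = 1/8 + 2/8 + 2/8 + 1/8 + 1/8 + 1/8 = 8/8 = 1.

1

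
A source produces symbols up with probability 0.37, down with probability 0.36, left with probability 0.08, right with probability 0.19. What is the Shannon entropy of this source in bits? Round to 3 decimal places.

H = −Σ pᵢ log₂ pᵢ.
−0.37·log₂(0.37) = 0.5307
−0.36·log₂(0.36) = 0.5306
−0.08·log₂(0.08) = 0.2915
−0.19·log₂(0.19) = 0.4552
Sum ≈ 1.8081 → 1.808 bits.

1.808 bits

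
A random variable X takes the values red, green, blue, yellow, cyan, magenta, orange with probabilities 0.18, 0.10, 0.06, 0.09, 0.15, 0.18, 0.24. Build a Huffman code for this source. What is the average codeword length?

Repeatedly combine the two least-probable nodes; the expected code length is the sum of the merged weights.
merge 3/50 + 9/100 → 3/20
merge 1/10 + 3/20 → 1/4
merge 3/20 + 9/50 → 33/100
merge 9/50 + 6/25 → 21/50
merge 1/4 + 33/100 → 29/50
merge 21/50 + 29/50 → 1
L = 3/20 + 1/4 + 33/100 + 21/50 + 29/50 + 1 = 273/100 = 2.73 bits/symbol.

2.73 bits/symbol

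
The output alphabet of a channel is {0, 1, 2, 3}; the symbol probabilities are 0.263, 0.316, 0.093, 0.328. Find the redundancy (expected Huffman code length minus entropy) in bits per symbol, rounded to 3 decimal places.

0.122 bits

Entropy H = −Σ p log₂ p ≈ 1.8781 bits.
Huffman merges: 93/1000+263/1000→89/250; 79/250+41/125→161/250; 89/250+161/250→1. L = 2 ≈ 2.0000.
L − H = 2.0000 − 1.8781 = 0.122 bits.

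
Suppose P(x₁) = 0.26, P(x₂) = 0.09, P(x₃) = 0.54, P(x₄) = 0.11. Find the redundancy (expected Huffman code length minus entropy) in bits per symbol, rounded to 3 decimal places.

Entropy H = −Σ p log₂ p ≈ 1.6483 bits.
Huffman merges: 9/100+11/100→1/5; 1/5+13/50→23/50; 23/50+27/50→1. L = 83/50 ≈ 1.6600.
L − H = 1.6600 − 1.6483 = 0.012 bits.

0.012 bits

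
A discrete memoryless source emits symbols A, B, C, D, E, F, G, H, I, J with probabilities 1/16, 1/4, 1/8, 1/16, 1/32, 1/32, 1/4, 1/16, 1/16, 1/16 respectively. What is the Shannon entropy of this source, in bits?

Each probability is a power of 1/2, so log₂(1/p) is an integer.
H = Σ p·log₂(1/p) = 1/16·4 + 1/4·2 + 1/8·3 + 1/16·4 + 1/32·5 + 1/32·5 + 1/4·2 + 1/16·4 + 1/16·4 + 1/16·4 = 2.9375 bits.

2.9375 bits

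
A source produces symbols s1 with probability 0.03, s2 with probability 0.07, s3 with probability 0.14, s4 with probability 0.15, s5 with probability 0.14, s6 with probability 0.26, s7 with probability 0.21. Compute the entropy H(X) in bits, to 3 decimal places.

H = −Σ pᵢ log₂ pᵢ.
−0.03·log₂(0.03) = 0.1518
−0.07·log₂(0.07) = 0.2686
−0.14·log₂(0.14) = 0.3971
−0.15·log₂(0.15) = 0.4105
−0.14·log₂(0.14) = 0.3971
−0.26·log₂(0.26) = 0.5053
−0.21·log₂(0.21) = 0.4728
Sum ≈ 2.6032 → 2.603 bits.

2.603 bits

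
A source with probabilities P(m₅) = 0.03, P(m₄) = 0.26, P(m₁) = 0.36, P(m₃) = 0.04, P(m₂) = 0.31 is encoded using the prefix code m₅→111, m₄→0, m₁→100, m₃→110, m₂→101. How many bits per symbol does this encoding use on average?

2.48 bits/symbol

L̄ = Σ pᵢ·ℓᵢ = 0.03·3 + 0.26·1 + 0.36·3 + 0.04·3 + 0.31·3 = 2.48 bits/symbol.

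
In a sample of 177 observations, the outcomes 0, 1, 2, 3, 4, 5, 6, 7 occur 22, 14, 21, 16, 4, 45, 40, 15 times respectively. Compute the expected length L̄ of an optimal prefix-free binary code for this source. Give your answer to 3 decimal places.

2.797 bits/symbol

Probabilities are the counts divided by 177.
Repeatedly combine the two least-probable nodes; the expected code length is the sum of the merged weights.
merge 4/177 + 14/177 → 6/59
merge 5/59 + 16/177 → 31/177
merge 6/59 + 7/59 → 13/59
merge 22/177 + 31/177 → 53/177
merge 13/59 + 40/177 → 79/177
merge 15/59 + 53/177 → 98/177
merge 79/177 + 98/177 → 1
L = 6/59 + 31/177 + 13/59 + 53/177 + 79/177 + 98/177 + 1 = 165/59 ≈ 2.797 bits/symbol.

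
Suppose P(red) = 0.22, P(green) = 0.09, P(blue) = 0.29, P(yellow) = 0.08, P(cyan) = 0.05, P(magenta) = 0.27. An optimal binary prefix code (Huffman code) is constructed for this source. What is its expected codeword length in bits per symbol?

2.35 bits/symbol

Repeatedly combine the two least-probable nodes; the expected code length is the sum of the merged weights.
merge 1/20 + 2/25 → 13/100
merge 9/100 + 13/100 → 11/50
merge 11/50 + 11/50 → 11/25
merge 27/100 + 29/100 → 14/25
merge 11/25 + 14/25 → 1
L = 13/100 + 11/50 + 11/25 + 14/25 + 1 = 47/20 = 2.35 bits/symbol.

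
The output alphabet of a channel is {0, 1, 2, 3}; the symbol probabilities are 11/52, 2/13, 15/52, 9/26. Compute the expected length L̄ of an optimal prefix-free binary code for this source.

2 bits/symbol

Repeatedly combine the two least-probable nodes; the expected code length is the sum of the merged weights.
merge 2/13 + 11/52 → 19/52
merge 15/52 + 9/26 → 33/52
merge 19/52 + 33/52 → 1
L = 19/52 + 33/52 + 1 = 2 bits/symbol.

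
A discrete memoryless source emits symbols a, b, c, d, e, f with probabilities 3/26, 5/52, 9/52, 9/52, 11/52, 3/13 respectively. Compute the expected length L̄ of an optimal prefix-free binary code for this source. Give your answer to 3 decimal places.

Repeatedly combine the two least-probable nodes; the expected code length is the sum of the merged weights.
merge 5/52 + 3/26 → 11/52
merge 9/52 + 9/52 → 9/26
merge 11/52 + 11/52 → 11/26
merge 3/13 + 9/26 → 15/26
merge 11/26 + 15/26 → 1
L = 11/52 + 9/26 + 11/26 + 15/26 + 1 = 133/52 ≈ 2.558 bits/symbol.

2.558 bits/symbol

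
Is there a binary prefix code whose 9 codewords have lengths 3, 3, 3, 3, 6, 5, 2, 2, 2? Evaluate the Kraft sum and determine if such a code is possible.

1.296875; no

With common denominator 2^6 = 64: Σ 2^(−ℓᵢ) = 8/64 + 8/64 + 8/64 + 8/64 + 1/64 + 2/64 + 16/64 + 16/64 + 16/64 = 83/64 = 1.296875.
Kraft's inequality requires Σ ≤ 1; here Σ = 1.296875 > 1, so no such prefix code exists.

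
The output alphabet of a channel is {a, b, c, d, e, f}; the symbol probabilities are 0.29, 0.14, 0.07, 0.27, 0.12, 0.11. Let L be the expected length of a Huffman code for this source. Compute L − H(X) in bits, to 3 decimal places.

0.029 bits

Entropy H = −Σ p log₂ p ≈ 2.4109 bits.
Huffman merges: 7/100+11/100→9/50; 3/25+7/50→13/50; 9/50+13/50→11/25; 27/100+29/100→14/25; 11/25+14/25→1. L = 61/25 ≈ 2.4400.
L − H = 2.4400 − 2.4109 = 0.029 bits.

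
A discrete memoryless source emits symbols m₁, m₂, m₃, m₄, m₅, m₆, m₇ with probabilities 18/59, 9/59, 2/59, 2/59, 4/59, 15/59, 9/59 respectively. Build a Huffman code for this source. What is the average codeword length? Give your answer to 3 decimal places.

2.492 bits/symbol

Repeatedly combine the two least-probable nodes; the expected code length is the sum of the merged weights.
merge 2/59 + 2/59 → 4/59
merge 4/59 + 4/59 → 8/59
merge 8/59 + 9/59 → 17/59
merge 9/59 + 15/59 → 24/59
merge 17/59 + 18/59 → 35/59
merge 24/59 + 35/59 → 1
L = 4/59 + 8/59 + 17/59 + 24/59 + 35/59 + 1 = 147/59 ≈ 2.492 bits/symbol.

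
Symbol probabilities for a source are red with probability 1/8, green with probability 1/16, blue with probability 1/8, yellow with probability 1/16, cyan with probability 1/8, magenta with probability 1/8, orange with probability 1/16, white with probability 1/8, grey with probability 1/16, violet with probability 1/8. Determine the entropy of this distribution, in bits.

3.25 bits

Each probability is a power of 1/2, so log₂(1/p) is an integer.
H = Σ p·log₂(1/p) = 1/8·3 + 1/16·4 + 1/8·3 + 1/16·4 + 1/8·3 + 1/8·3 + 1/16·4 + 1/8·3 + 1/16·4 + 1/8·3 = 3.25 bits.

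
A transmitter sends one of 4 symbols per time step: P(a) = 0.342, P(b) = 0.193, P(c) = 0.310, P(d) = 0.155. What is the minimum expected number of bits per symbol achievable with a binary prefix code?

2 bits/symbol

Repeatedly combine the two least-probable nodes; the expected code length is the sum of the merged weights.
merge 31/200 + 193/1000 → 87/250
merge 31/100 + 171/500 → 163/250
merge 87/250 + 163/250 → 1
L = 87/250 + 163/250 + 1 = 2 bits/symbol.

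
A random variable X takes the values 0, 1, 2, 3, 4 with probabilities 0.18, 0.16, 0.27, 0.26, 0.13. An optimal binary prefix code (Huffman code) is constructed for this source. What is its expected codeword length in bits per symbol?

Repeatedly combine the two least-probable nodes; the expected code length is the sum of the merged weights.
merge 13/100 + 4/25 → 29/100
merge 9/50 + 13/50 → 11/25
merge 27/100 + 29/100 → 14/25
merge 11/25 + 14/25 → 1
L = 29/100 + 11/25 + 14/25 + 1 = 229/100 = 2.29 bits/symbol.

2.29 bits/symbol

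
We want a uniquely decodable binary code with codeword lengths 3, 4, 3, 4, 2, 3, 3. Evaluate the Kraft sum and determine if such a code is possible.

0.875; yes

With common denominator 2^4 = 16: Σ 2^(−ℓᵢ) = 2/16 + 1/16 + 2/16 + 1/16 + 4/16 + 2/16 + 2/16 = 14/16 = 0.875.
Kraft's inequality requires Σ ≤ 1; here Σ = 0.875 ≤ 1, so such a prefix code exists.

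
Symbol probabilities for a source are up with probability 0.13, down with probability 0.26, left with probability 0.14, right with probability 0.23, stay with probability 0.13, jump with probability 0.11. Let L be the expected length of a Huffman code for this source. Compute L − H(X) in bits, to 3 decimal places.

Entropy H = −Σ p log₂ p ≈ 2.5056 bits.
Huffman merges: 11/100+13/100→6/25; 13/100+7/50→27/100; 23/100+6/25→47/100; 13/50+27/100→53/100; 47/100+53/100→1. L = 251/100 ≈ 2.5100.
L − H = 2.5100 − 2.5056 = 0.004 bits.

0.004 bits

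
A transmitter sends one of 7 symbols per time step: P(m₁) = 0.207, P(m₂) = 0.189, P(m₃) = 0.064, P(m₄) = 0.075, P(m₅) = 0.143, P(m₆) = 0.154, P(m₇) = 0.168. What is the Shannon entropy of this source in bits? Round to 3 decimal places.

H = −Σ pᵢ log₂ pᵢ.
−0.207·log₂(0.207) = 0.4704
−0.189·log₂(0.189) = 0.4543
−0.064·log₂(0.064) = 0.2538
−0.075·log₂(0.075) = 0.2803
−0.143·log₂(0.143) = 0.4012
−0.154·log₂(0.154) = 0.4156
−0.168·log₂(0.168) = 0.4323
Sum ≈ 2.7080 → 2.708 bits.

2.708 bits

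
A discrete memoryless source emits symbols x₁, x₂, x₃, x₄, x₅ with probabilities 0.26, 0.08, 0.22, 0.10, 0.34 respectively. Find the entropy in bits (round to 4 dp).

H = −Σ pᵢ log₂ pᵢ.
−0.26·log₂(0.26) = 0.5053
−0.08·log₂(0.08) = 0.2915
−0.22·log₂(0.22) = 0.4806
−0.10·log₂(0.10) = 0.3322
−0.34·log₂(0.34) = 0.5292
Sum ≈ 2.1387 → 2.1387 bits.

2.1387 bits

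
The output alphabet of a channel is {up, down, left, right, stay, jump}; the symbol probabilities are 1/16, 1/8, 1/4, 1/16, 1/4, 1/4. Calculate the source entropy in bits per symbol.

2.375 bits

Each probability is a power of 1/2, so log₂(1/p) is an integer.
H = Σ p·log₂(1/p) = 1/16·4 + 1/8·3 + 1/4·2 + 1/16·4 + 1/4·2 + 1/4·2 = 2.375 bits.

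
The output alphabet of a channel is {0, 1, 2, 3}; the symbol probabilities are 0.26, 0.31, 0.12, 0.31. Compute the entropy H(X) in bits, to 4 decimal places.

H = −Σ pᵢ log₂ pᵢ.
−0.26·log₂(0.26) = 0.5053
−0.31·log₂(0.31) = 0.5238
−0.12·log₂(0.12) = 0.3671
−0.31·log₂(0.31) = 0.5238
Sum ≈ 1.9199 → 1.9199 bits.

1.9199 bits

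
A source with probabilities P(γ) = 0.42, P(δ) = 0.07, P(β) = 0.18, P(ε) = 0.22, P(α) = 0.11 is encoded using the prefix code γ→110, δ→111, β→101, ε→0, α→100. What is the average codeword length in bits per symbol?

L̄ = Σ pᵢ·ℓᵢ = 0.42·3 + 0.07·3 + 0.18·3 + 0.22·1 + 0.11·3 = 2.56 bits/symbol.

2.56 bits/symbol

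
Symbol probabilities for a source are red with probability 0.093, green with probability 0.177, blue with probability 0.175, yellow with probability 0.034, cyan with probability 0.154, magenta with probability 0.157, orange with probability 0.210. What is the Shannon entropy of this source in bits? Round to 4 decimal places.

2.6746 bits

H = −Σ pᵢ log₂ pᵢ.
−0.093·log₂(0.093) = 0.3187
−0.177·log₂(0.177) = 0.4422
−0.175·log₂(0.175) = 0.4401
−0.034·log₂(0.034) = 0.1659
−0.154·log₂(0.154) = 0.4156
−0.157·log₂(0.157) = 0.4194
−0.210·log₂(0.210) = 0.4728
Sum ≈ 2.6746 → 2.6746 bits.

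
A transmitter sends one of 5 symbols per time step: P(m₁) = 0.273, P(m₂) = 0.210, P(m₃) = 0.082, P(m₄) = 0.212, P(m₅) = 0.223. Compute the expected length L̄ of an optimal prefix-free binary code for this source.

Repeatedly combine the two least-probable nodes; the expected code length is the sum of the merged weights.
merge 41/500 + 21/100 → 73/250
merge 53/250 + 223/1000 → 87/200
merge 273/1000 + 73/250 → 113/200
merge 87/200 + 113/200 → 1
L = 73/250 + 87/200 + 113/200 + 1 = 573/250 = 2.292 bits/symbol.

2.292 bits/symbol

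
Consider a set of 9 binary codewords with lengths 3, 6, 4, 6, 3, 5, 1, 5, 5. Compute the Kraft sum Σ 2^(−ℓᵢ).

0.9375

With common denominator 2^6 = 64: Σ 2^(−ℓᵢ) = 8/64 + 1/64 + 4/64 + 1/64 + 8/64 + 2/64 + 32/64 + 2/64 + 2/64 = 60/64 = 0.9375.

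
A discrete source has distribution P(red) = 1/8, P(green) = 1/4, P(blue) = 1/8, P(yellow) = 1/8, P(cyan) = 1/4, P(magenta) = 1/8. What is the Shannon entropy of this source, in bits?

Each probability is a power of 1/2, so log₂(1/p) is an integer.
H = Σ p·log₂(1/p) = 1/8·3 + 1/4·2 + 1/8·3 + 1/8·3 + 1/4·2 + 1/8·3 = 2.5 bits.

2.5 bits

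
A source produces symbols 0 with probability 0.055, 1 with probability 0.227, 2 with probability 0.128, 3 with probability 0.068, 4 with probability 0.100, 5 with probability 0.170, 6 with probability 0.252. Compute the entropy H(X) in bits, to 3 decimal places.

H = −Σ pᵢ log₂ pᵢ.
−0.055·log₂(0.055) = 0.2301
−0.227·log₂(0.227) = 0.4856
−0.128·log₂(0.128) = 0.3796
−0.068·log₂(0.068) = 0.2637
−0.100·log₂(0.100) = 0.3322
−0.170·log₂(0.170) = 0.4346
−0.252·log₂(0.252) = 0.5011
Sum ≈ 2.6270 → 2.627 bits.

2.627 bits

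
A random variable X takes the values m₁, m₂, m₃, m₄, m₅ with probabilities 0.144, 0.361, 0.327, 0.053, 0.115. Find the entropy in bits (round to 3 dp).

H = −Σ pᵢ log₂ pᵢ.
−0.144·log₂(0.144) = 0.4026
−0.361·log₂(0.361) = 0.5306
−0.327·log₂(0.327) = 0.5273
−0.053·log₂(0.053) = 0.2246
−0.115·log₂(0.115) = 0.3588
Sum ≈ 2.0440 → 2.044 bits.

2.044 bits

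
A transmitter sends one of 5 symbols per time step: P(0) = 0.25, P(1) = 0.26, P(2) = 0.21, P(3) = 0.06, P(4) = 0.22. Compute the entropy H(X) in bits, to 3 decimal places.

H = −Σ pᵢ log₂ pᵢ.
−0.25·log₂(0.25) = 0.5000
−0.26·log₂(0.26) = 0.5053
−0.21·log₂(0.21) = 0.4728
−0.06·log₂(0.06) = 0.2435
−0.22·log₂(0.22) = 0.4806
Sum ≈ 2.2022 → 2.202 bits.

2.202 bits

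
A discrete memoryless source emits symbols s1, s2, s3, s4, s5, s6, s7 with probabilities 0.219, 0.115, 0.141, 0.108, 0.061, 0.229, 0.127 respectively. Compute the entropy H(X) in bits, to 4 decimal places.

2.6952 bits

H = −Σ pᵢ log₂ pᵢ.
−0.219·log₂(0.219) = 0.4798
−0.115·log₂(0.115) = 0.3588
−0.141·log₂(0.141) = 0.3985
−0.108·log₂(0.108) = 0.3468
−0.061·log₂(0.061) = 0.2461
−0.229·log₂(0.229) = 0.4870
−0.127·log₂(0.127) = 0.3781
Sum ≈ 2.6952 → 2.6952 bits.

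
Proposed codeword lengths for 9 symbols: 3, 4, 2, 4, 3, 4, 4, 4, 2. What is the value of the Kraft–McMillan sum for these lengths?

1.0625

With common denominator 2^4 = 16: Σ 2^(−ℓᵢ) = 2/16 + 1/16 + 4/16 + 1/16 + 2/16 + 1/16 + 1/16 + 1/16 + 4/16 = 17/16 = 1.0625.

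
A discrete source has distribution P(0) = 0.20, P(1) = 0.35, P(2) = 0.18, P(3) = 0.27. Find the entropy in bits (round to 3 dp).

H = −Σ pᵢ log₂ pᵢ.
−0.20·log₂(0.20) = 0.4644
−0.35·log₂(0.35) = 0.5301
−0.18·log₂(0.18) = 0.4453
−0.27·log₂(0.27) = 0.5100
Sum ≈ 1.9498 → 1.950 bits.

1.950 bits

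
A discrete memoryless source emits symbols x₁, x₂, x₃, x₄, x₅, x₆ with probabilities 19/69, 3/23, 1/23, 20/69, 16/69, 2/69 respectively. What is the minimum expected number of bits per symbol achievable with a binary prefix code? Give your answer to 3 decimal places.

Repeatedly combine the two least-probable nodes; the expected code length is the sum of the merged weights.
merge 2/69 + 1/23 → 5/69
merge 5/69 + 3/23 → 14/69
merge 14/69 + 16/69 → 10/23
merge 19/69 + 20/69 → 13/23
merge 10/23 + 13/23 → 1
L = 5/69 + 14/69 + 10/23 + 13/23 + 1 = 157/69 ≈ 2.275 bits/symbol.

2.275 bits/symbol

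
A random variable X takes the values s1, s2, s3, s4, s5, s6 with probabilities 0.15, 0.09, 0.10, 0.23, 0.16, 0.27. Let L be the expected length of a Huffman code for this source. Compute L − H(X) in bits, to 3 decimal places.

Entropy H = −Σ p log₂ p ≈ 2.4761 bits.
Huffman merges: 9/100+1/10→19/100; 3/20+4/25→31/100; 19/100+23/100→21/50; 27/100+31/100→29/50; 21/50+29/50→1. L = 5/2 ≈ 2.5000.
L − H = 2.5000 − 2.4761 = 0.024 bits.

0.024 bits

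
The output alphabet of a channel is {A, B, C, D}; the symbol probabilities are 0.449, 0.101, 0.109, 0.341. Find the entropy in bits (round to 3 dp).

1.731 bits

H = −Σ pᵢ log₂ pᵢ.
−0.449·log₂(0.449) = 0.5187
−0.101·log₂(0.101) = 0.3341
−0.109·log₂(0.109) = 0.3485
−0.341·log₂(0.341) = 0.5293
Sum ≈ 1.7306 → 1.731 bits.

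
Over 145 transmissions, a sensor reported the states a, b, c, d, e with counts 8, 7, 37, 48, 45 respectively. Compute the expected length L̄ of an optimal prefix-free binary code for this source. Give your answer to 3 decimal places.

Probabilities are the counts divided by 145.
Repeatedly combine the two least-probable nodes; the expected code length is the sum of the merged weights.
merge 7/145 + 8/145 → 3/29
merge 3/29 + 37/145 → 52/145
merge 9/29 + 48/145 → 93/145
merge 52/145 + 93/145 → 1
L = 3/29 + 52/145 + 93/145 + 1 = 61/29 ≈ 2.103 bits/symbol.

2.103 bits/symbol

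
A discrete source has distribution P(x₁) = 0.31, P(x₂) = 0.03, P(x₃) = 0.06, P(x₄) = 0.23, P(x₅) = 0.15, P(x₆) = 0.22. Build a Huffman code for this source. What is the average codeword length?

2.33 bits/symbol

Repeatedly combine the two least-probable nodes; the expected code length is the sum of the merged weights.
merge 3/100 + 3/50 → 9/100
merge 9/100 + 3/20 → 6/25
merge 11/50 + 23/100 → 9/20
merge 6/25 + 31/100 → 11/20
merge 9/20 + 11/20 → 1
L = 9/100 + 6/25 + 9/20 + 11/20 + 1 = 233/100 = 2.33 bits/symbol.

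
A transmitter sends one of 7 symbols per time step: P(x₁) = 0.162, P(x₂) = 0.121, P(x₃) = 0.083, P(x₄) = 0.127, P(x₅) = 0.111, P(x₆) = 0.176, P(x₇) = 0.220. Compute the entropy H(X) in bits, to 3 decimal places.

H = −Σ pᵢ log₂ pᵢ.
−0.162·log₂(0.162) = 0.4254
−0.121·log₂(0.121) = 0.3687
−0.083·log₂(0.083) = 0.2980
−0.127·log₂(0.127) = 0.3781
−0.111·log₂(0.111) = 0.3520
−0.176·log₂(0.176) = 0.4411
−0.220·log₂(0.220) = 0.4806
Sum ≈ 2.7439 → 2.744 bits.

2.744 bits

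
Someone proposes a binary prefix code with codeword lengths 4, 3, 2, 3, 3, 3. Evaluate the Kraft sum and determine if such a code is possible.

With common denominator 2^4 = 16: Σ 2^(−ℓᵢ) = 1/16 + 2/16 + 4/16 + 2/16 + 2/16 + 2/16 = 13/16 = 0.8125.
Kraft's inequality requires Σ ≤ 1; here Σ = 0.8125 ≤ 1, so such a prefix code exists.

0.8125; yes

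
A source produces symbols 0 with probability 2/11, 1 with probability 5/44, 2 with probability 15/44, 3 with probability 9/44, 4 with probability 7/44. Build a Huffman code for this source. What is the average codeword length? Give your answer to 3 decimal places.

2.273 bits/symbol

Repeatedly combine the two least-probable nodes; the expected code length is the sum of the merged weights.
merge 5/44 + 7/44 → 3/11
merge 2/11 + 9/44 → 17/44
merge 3/11 + 15/44 → 27/44
merge 17/44 + 27/44 → 1
L = 3/11 + 17/44 + 27/44 + 1 = 25/11 ≈ 2.273 bits/symbol.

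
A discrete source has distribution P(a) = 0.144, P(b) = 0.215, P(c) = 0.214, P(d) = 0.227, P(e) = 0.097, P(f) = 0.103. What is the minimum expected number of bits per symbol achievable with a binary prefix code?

Repeatedly combine the two least-probable nodes; the expected code length is the sum of the merged weights.
merge 97/1000 + 103/1000 → 1/5
merge 18/125 + 1/5 → 43/125
merge 107/500 + 43/200 → 429/1000
merge 227/1000 + 43/125 → 571/1000
merge 429/1000 + 571/1000 → 1
L = 1/5 + 43/125 + 429/1000 + 571/1000 + 1 = 318/125 = 2.544 bits/symbol.

2.544 bits/symbol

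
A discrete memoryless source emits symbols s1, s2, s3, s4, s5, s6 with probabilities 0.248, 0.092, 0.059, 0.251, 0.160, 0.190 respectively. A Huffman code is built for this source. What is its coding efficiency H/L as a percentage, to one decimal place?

Entropy H = −Σ p log₂ p ≈ 2.4353 bits.
Huffman merges: 59/1000+23/250→151/1000; 151/1000+4/25→311/1000; 19/100+31/125→219/500; 251/1000+311/1000→281/500; 219/500+281/500→1. L = 1231/500 ≈ 2.4620.
Efficiency = H/L = 2.4353/2.4620 = 98.9%.

98.9%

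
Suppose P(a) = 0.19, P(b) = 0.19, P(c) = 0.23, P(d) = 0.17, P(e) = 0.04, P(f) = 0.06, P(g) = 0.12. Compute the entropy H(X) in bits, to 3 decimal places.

H = −Σ pᵢ log₂ pᵢ.
−0.19·log₂(0.19) = 0.4552
−0.19·log₂(0.19) = 0.4552
−0.23·log₂(0.23) = 0.4877
−0.17·log₂(0.17) = 0.4346
−0.04·log₂(0.04) = 0.1858
−0.06·log₂(0.06) = 0.2435
−0.12·log₂(0.12) = 0.3671
Sum ≈ 2.6291 → 2.629 bits.

2.629 bits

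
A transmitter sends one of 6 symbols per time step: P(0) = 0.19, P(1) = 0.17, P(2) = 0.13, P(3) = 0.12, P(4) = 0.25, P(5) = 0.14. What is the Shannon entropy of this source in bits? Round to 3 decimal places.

2.537 bits

H = −Σ pᵢ log₂ pᵢ.
−0.19·log₂(0.19) = 0.4552
−0.17·log₂(0.17) = 0.4346
−0.13·log₂(0.13) = 0.3826
−0.12·log₂(0.12) = 0.3671
−0.25·log₂(0.25) = 0.5000
−0.14·log₂(0.14) = 0.3971
Sum ≈ 2.5366 → 2.537 bits.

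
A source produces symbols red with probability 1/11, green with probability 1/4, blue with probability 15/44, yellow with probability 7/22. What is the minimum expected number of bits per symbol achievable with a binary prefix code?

Repeatedly combine the two least-probable nodes; the expected code length is the sum of the merged weights.
merge 1/11 + 1/4 → 15/44
merge 7/22 + 15/44 → 29/44
merge 15/44 + 29/44 → 1
L = 15/44 + 29/44 + 1 = 2 bits/symbol.

2 bits/symbol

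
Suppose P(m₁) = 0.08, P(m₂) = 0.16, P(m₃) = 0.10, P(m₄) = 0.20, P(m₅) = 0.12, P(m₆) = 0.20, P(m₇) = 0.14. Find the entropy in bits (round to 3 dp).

2.740 bits

H = −Σ pᵢ log₂ pᵢ.
−0.08·log₂(0.08) = 0.2915
−0.16·log₂(0.16) = 0.4230
−0.10·log₂(0.10) = 0.3322
−0.20·log₂(0.20) = 0.4644
−0.12·log₂(0.12) = 0.3671
−0.20·log₂(0.20) = 0.4644
−0.14·log₂(0.14) = 0.3971
Sum ≈ 2.7397 → 2.740 bits.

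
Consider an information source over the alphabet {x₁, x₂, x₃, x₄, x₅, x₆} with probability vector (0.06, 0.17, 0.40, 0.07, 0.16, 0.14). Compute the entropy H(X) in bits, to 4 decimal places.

2.2956 bits

H = −Σ pᵢ log₂ pᵢ.
−0.06·log₂(0.06) = 0.2435
−0.17·log₂(0.17) = 0.4346
−0.40·log₂(0.40) = 0.5288
−0.07·log₂(0.07) = 0.2686
−0.16·log₂(0.16) = 0.4230
−0.14·log₂(0.14) = 0.3971
Sum ≈ 2.2956 → 2.2956 bits.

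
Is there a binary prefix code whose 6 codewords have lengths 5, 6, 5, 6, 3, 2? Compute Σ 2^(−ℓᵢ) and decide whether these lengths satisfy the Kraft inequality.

0.46875; yes

With common denominator 2^6 = 64: Σ 2^(−ℓᵢ) = 2/64 + 1/64 + 2/64 + 1/64 + 8/64 + 16/64 = 30/64 = 0.46875.
Kraft's inequality requires Σ ≤ 1; here Σ = 0.46875 ≤ 1, so such a prefix code exists.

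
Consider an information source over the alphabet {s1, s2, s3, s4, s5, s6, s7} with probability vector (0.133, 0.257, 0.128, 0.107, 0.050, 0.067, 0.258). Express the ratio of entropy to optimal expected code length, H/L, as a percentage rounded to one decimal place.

99.8%

Entropy H = −Σ p log₂ p ≈ 2.5971 bits.
Huffman merges: 1/20+67/1000→117/1000; 107/1000+117/1000→28/125; 16/125+133/1000→261/1000; 28/125+257/1000→481/1000; 129/500+261/1000→519/1000; 481/1000+519/1000→1. L = 1301/500 ≈ 2.6020.
Efficiency = H/L = 2.5971/2.6020 = 99.8%.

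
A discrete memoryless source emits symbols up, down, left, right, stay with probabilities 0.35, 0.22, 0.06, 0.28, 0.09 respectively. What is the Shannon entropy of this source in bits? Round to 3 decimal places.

2.081 bits

H = −Σ pᵢ log₂ pᵢ.
−0.35·log₂(0.35) = 0.5301
−0.22·log₂(0.22) = 0.4806
−0.06·log₂(0.06) = 0.2435
−0.28·log₂(0.28) = 0.5142
−0.09·log₂(0.09) = 0.3127
Sum ≈ 2.0811 → 2.081 bits.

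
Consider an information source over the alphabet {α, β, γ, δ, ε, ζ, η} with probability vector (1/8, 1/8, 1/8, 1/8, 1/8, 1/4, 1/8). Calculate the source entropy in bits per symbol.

2.75 bits

Each probability is a power of 1/2, so log₂(1/p) is an integer.
H = Σ p·log₂(1/p) = 1/8·3 + 1/8·3 + 1/8·3 + 1/8·3 + 1/8·3 + 1/4·2 + 1/8·3 = 2.75 bits.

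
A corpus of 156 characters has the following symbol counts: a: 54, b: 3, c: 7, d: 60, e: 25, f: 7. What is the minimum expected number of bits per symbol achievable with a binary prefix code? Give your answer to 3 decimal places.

Probabilities are the counts divided by 156.
Repeatedly combine the two least-probable nodes; the expected code length is the sum of the merged weights.
merge 1/52 + 7/156 → 5/78
merge 7/156 + 5/78 → 17/156
merge 17/156 + 25/156 → 7/26
merge 7/26 + 9/26 → 8/13
merge 5/13 + 8/13 → 1
L = 5/78 + 17/156 + 7/26 + 8/13 + 1 = 107/52 ≈ 2.058 bits/symbol.

2.058 bits/symbol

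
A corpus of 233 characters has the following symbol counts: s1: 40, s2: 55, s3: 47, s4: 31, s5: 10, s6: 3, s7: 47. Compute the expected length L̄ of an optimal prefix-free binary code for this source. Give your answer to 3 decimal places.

2.605 bits/symbol

Probabilities are the counts divided by 233.
Repeatedly combine the two least-probable nodes; the expected code length is the sum of the merged weights.
merge 3/233 + 10/233 → 13/233
merge 13/233 + 31/233 → 44/233
merge 40/233 + 44/233 → 84/233
merge 47/233 + 47/233 → 94/233
merge 55/233 + 84/233 → 139/233
merge 94/233 + 139/233 → 1
L = 13/233 + 44/233 + 84/233 + 94/233 + 139/233 + 1 = 607/233 ≈ 2.605 bits/symbol.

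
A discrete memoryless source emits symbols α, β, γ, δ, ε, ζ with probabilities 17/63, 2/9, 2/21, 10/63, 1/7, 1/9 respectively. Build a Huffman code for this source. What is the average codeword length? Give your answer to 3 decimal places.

Repeatedly combine the two least-probable nodes; the expected code length is the sum of the merged weights.
merge 2/21 + 1/9 → 13/63
merge 1/7 + 10/63 → 19/63
merge 13/63 + 2/9 → 3/7
merge 17/63 + 19/63 → 4/7
merge 3/7 + 4/7 → 1
L = 13/63 + 19/63 + 3/7 + 4/7 + 1 = 158/63 ≈ 2.508 bits/symbol.

2.508 bits/symbol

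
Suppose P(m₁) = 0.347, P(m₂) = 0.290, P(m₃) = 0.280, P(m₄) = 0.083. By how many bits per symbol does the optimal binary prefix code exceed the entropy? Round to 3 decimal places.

Entropy H = −Σ p log₂ p ≈ 1.8600 bits.
Huffman merges: 83/1000+7/25→363/1000; 29/100+347/1000→637/1000; 363/1000+637/1000→1. L = 2 ≈ 2.0000.
L − H = 2.0000 − 1.8600 = 0.140 bits.

0.140 bits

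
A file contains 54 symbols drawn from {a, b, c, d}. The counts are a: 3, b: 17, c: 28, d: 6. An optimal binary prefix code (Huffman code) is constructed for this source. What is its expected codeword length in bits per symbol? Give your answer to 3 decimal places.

1.648 bits/symbol

Probabilities are the counts divided by 54.
Repeatedly combine the two least-probable nodes; the expected code length is the sum of the merged weights.
merge 1/18 + 1/9 → 1/6
merge 1/6 + 17/54 → 13/27
merge 13/27 + 14/27 → 1
L = 1/6 + 13/27 + 1 = 89/54 ≈ 1.648 bits/symbol.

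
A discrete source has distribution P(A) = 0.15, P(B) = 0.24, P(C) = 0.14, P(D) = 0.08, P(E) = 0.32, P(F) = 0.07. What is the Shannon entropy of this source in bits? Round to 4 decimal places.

H = −Σ pᵢ log₂ pᵢ.
−0.15·log₂(0.15) = 0.4105
−0.24·log₂(0.24) = 0.4941
−0.14·log₂(0.14) = 0.3971
−0.08·log₂(0.08) = 0.2915
−0.32·log₂(0.32) = 0.5260
−0.07·log₂(0.07) = 0.2686
Sum ≈ 2.3879 → 2.3879 bits.

2.3879 bits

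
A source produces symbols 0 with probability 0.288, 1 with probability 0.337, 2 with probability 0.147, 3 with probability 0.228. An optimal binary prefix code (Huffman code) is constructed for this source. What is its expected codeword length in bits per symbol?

2 bits/symbol

Repeatedly combine the two least-probable nodes; the expected code length is the sum of the merged weights.
merge 147/1000 + 57/250 → 3/8
merge 36/125 + 337/1000 → 5/8
merge 3/8 + 5/8 → 1
L = 3/8 + 5/8 + 1 = 2 bits/symbol.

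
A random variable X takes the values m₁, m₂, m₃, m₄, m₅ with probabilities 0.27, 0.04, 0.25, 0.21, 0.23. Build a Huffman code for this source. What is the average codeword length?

2.25 bits/symbol

Repeatedly combine the two least-probable nodes; the expected code length is the sum of the merged weights.
merge 1/25 + 21/100 → 1/4
merge 23/100 + 1/4 → 12/25
merge 1/4 + 27/100 → 13/25
merge 12/25 + 13/25 → 1
L = 1/4 + 12/25 + 13/25 + 1 = 9/4 = 2.25 bits/symbol.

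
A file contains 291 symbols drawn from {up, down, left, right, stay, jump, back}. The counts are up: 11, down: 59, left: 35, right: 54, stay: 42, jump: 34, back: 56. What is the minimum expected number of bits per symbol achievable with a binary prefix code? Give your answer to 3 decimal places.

2.759 bits/symbol

Probabilities are the counts divided by 291.
Repeatedly combine the two least-probable nodes; the expected code length is the sum of the merged weights.
merge 11/291 + 34/291 → 15/97
merge 35/291 + 14/97 → 77/291
merge 15/97 + 18/97 → 33/97
merge 56/291 + 59/291 → 115/291
merge 77/291 + 33/97 → 176/291
merge 115/291 + 176/291 → 1
L = 15/97 + 77/291 + 33/97 + 115/291 + 176/291 + 1 = 803/291 ≈ 2.759 bits/symbol.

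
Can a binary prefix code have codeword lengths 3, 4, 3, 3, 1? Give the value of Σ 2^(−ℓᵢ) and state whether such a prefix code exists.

With common denominator 2^4 = 16: Σ 2^(−ℓᵢ) = 2/16 + 1/16 + 2/16 + 2/16 + 8/16 = 15/16 = 0.9375.
Kraft's inequality requires Σ ≤ 1; here Σ = 0.9375 ≤ 1, so such a prefix code exists.

0.9375; yes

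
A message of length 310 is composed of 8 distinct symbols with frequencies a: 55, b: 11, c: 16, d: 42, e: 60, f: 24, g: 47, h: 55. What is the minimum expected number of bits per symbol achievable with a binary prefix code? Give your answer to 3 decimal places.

2.881 bits/symbol

Probabilities are the counts divided by 310.
Repeatedly combine the two least-probable nodes; the expected code length is the sum of the merged weights.
merge 11/310 + 8/155 → 27/310
merge 12/155 + 27/310 → 51/310
merge 21/155 + 47/310 → 89/310
merge 51/310 + 11/62 → 53/155
merge 11/62 + 6/31 → 23/62
merge 89/310 + 53/155 → 39/62
merge 23/62 + 39/62 → 1
L = 27/310 + 51/310 + 89/310 + 53/155 + 23/62 + 39/62 + 1 = 893/310 ≈ 2.881 bits/symbol.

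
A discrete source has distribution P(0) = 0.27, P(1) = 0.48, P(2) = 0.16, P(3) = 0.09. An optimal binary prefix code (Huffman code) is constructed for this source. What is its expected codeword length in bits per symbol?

Repeatedly combine the two least-probable nodes; the expected code length is the sum of the merged weights.
merge 9/100 + 4/25 → 1/4
merge 1/4 + 27/100 → 13/25
merge 12/25 + 13/25 → 1
L = 1/4 + 13/25 + 1 = 177/100 = 1.77 bits/symbol.

1.77 bits/symbol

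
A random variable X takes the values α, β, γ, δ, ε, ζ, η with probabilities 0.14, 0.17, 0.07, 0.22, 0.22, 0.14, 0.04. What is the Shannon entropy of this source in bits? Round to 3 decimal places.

H = −Σ pᵢ log₂ pᵢ.
−0.14·log₂(0.14) = 0.3971
−0.17·log₂(0.17) = 0.4346
−0.07·log₂(0.07) = 0.2686
−0.22·log₂(0.22) = 0.4806
−0.22·log₂(0.22) = 0.4806
−0.14·log₂(0.14) = 0.3971
−0.04·log₂(0.04) = 0.1858
Sum ≈ 2.6443 → 2.644 bits.

2.644 bits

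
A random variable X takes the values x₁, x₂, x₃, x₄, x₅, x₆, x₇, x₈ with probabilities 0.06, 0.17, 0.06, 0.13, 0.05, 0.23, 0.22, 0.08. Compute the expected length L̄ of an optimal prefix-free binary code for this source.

Repeatedly combine the two least-probable nodes; the expected code length is the sum of the merged weights.
merge 1/20 + 3/50 → 11/100
merge 3/50 + 2/25 → 7/50
merge 11/100 + 13/100 → 6/25
merge 7/50 + 17/100 → 31/100
merge 11/50 + 23/100 → 9/20
merge 6/25 + 31/100 → 11/20
merge 9/20 + 11/20 → 1
L = 11/100 + 7/50 + 6/25 + 31/100 + 9/20 + 11/20 + 1 = 14/5 = 2.8 bits/symbol.

2.8 bits/symbol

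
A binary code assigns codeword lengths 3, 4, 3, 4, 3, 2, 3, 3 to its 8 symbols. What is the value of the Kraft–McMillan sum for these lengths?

1

With common denominator 2^4 = 16: Σ 2^(−ℓᵢ) = 2/16 + 1/16 + 2/16 + 1/16 + 2/16 + 4/16 + 2/16 + 2/16 = 16/16 = 1.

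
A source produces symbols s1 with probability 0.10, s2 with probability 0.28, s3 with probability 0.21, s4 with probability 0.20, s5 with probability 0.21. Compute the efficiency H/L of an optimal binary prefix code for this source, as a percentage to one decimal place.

Entropy H = −Σ p log₂ p ≈ 2.2564 bits.
Huffman merges: 1/10+1/5→3/10; 21/100+21/100→21/50; 7/25+3/10→29/50; 21/50+29/50→1. L = 23/10 ≈ 2.3000.
Efficiency = H/L = 2.2564/2.3000 = 98.1%.

98.1%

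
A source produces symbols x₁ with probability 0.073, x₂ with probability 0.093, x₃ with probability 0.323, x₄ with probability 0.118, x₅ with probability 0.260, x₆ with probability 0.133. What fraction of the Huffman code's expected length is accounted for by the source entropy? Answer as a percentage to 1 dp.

98.4%

Entropy H = −Σ p log₂ p ≈ 2.3771 bits.
Huffman merges: 73/1000+93/1000→83/500; 59/500+133/1000→251/1000; 83/500+251/1000→417/1000; 13/50+323/1000→583/1000; 417/1000+583/1000→1. L = 2417/1000 ≈ 2.4170.
Efficiency = H/L = 2.3771/2.4170 = 98.4%.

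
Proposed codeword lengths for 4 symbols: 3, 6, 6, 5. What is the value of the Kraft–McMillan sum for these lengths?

With common denominator 2^6 = 64: Σ 2^(−ℓᵢ) = 8/64 + 1/64 + 1/64 + 2/64 = 12/64 = 0.1875.

0.1875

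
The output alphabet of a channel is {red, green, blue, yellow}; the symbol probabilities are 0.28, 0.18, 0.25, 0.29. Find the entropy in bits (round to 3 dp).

1.977 bits

H = −Σ pᵢ log₂ pᵢ.
−0.28·log₂(0.28) = 0.5142
−0.18·log₂(0.18) = 0.4453
−0.25·log₂(0.25) = 0.5000
−0.29·log₂(0.29) = 0.5179
Sum ≈ 1.9774 → 1.977 bits.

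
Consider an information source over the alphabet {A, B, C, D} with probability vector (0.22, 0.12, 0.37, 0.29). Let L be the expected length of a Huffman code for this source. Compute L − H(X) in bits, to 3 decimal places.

Entropy H = −Σ p log₂ p ≈ 1.8963 bits.
Huffman merges: 3/25+11/50→17/50; 29/100+17/50→63/100; 37/100+63/100→1. L = 197/100 ≈ 1.9700.
L − H = 1.9700 − 1.8963 = 0.074 bits.

0.074 bits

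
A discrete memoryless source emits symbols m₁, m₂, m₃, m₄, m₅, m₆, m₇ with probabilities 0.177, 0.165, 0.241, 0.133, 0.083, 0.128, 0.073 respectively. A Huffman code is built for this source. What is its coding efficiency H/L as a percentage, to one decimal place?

98.8%

Entropy H = −Σ p log₂ p ≈ 2.7062 bits.
Huffman merges: 73/1000+83/1000→39/250; 16/125+133/1000→261/1000; 39/250+33/200→321/1000; 177/1000+241/1000→209/500; 261/1000+321/1000→291/500; 209/500+291/500→1. L = 1369/500 ≈ 2.7380.
Efficiency = H/L = 2.7062/2.7380 = 98.8%.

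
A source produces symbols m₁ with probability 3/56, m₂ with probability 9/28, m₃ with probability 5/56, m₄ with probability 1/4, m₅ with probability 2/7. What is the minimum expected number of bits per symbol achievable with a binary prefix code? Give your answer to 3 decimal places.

2.143 bits/symbol

Repeatedly combine the two least-probable nodes; the expected code length is the sum of the merged weights.
merge 3/56 + 5/56 → 1/7
merge 1/7 + 1/4 → 11/28
merge 2/7 + 9/28 → 17/28
merge 11/28 + 17/28 → 1
L = 1/7 + 11/28 + 17/28 + 1 = 15/7 ≈ 2.143 bits/symbol.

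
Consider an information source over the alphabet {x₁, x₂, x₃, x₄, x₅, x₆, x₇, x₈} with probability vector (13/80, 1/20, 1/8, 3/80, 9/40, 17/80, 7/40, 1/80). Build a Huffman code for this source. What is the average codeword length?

2.7125 bits/symbol

Repeatedly combine the two least-probable nodes; the expected code length is the sum of the merged weights.
merge 1/80 + 3/80 → 1/20
merge 1/20 + 1/20 → 1/10
merge 1/10 + 1/8 → 9/40
merge 13/80 + 7/40 → 27/80
merge 17/80 + 9/40 → 7/16
merge 9/40 + 27/80 → 9/16
merge 7/16 + 9/16 → 1
L = 1/20 + 1/10 + 9/40 + 27/80 + 7/16 + 9/16 + 1 = 217/80 = 2.7125 bits/symbol.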